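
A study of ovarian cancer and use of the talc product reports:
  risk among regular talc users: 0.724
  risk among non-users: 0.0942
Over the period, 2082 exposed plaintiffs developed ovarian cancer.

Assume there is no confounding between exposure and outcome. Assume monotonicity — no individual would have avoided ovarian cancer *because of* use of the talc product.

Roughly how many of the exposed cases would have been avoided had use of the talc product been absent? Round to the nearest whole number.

Let p₁ = 0.724, p₀ = 0.0942.
PN = (p₁ − p₀)/p₁ = (0.724 − 0.0942) / 0.724 ≈ 0.86989.
Attributable cases ≈ PN × (exposed cases) = 0.86989 × 2082 ≈ 1811.11.

about 1811 cases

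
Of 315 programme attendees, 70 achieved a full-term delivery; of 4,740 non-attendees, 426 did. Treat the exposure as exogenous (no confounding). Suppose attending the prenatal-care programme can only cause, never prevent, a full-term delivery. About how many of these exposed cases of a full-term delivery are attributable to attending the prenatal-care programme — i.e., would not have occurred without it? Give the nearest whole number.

about 42 cases

p₁ = P(outcome | exposed) = 70/315 = 0.22222
p₀ = P(outcome | unexposed) = 426/4740 = 0.089873
PN = (p₁ − p₀)/p₁ = (0.22222 − 0.089873) / 0.22222 ≈ 0.59557.
Attributable cases ≈ PN × (exposed cases) = 0.59557 × 70 ≈ 41.69.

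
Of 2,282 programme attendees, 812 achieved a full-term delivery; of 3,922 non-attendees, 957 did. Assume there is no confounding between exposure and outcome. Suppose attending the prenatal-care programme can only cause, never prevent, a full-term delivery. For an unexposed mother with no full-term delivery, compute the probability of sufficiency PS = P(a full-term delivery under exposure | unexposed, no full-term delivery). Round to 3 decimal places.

PS ≈ 0.148

p₁ = P(outcome | exposed) = 812/2282 = 0.35583
p₀ = P(outcome | unexposed) = 957/3922 = 0.24401
Under exogeneity and monotonicity, PS = (p₁ − p₀) / (1 − p₀).
PS = (0.35583 − 0.24401) / (1 − 0.24401) = 0.11182 / 0.75599 ≈ 0.1479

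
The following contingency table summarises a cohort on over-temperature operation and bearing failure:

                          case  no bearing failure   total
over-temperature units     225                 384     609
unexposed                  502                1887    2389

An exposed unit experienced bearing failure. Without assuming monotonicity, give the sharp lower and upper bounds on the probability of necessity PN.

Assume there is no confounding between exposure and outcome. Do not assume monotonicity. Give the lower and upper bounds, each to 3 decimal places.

0.431 ≤ PN ≤ 1.000

p₁ = P(outcome | exposed) = 225/609 = 0.36946
p₀ = P(outcome | unexposed) = 502/2389 = 0.21013
Under exogeneity alone the bounds on PN are max{0,(p₁−p₀)/p₁} ≤ PN ≤ min{1,(1−p₀)/p₁}.
  lower = (p₁ − p₀)/p₁ = 0.15933 / 0.36946 ≈ 0.4312
  upper = min{1, (1 − p₀)/p₁} = 0.78987 / 0.36946 ≈ 2.1379 → capped at 1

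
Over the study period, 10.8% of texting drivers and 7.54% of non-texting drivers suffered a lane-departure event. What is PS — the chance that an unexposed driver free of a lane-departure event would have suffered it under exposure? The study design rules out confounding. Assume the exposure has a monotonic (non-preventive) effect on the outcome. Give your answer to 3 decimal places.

p₁ = 0.108, p₀ = 0.0754.
Under exogeneity and monotonicity, PS = (p₁ − p₀) / (1 − p₀).
PS = (0.108 − 0.0754) / (1 − 0.0754) = 0.0326 / 0.9246 ≈ 0.0353

PS ≈ 0.035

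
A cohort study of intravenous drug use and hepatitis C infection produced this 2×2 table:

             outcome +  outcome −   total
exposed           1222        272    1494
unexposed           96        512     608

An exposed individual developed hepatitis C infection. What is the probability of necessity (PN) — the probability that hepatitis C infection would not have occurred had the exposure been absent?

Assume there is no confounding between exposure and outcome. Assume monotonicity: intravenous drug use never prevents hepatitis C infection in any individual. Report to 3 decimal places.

PN ≈ 0.807

p₁ = P(outcome | exposed) = 1222/1494 = 0.81794
p₀ = P(outcome | unexposed) = 96/608 = 0.15789
Under exogeneity and monotonicity, PN = (p₁ − p₀)/p₁.
PN = (0.81794 − 0.15789) / 0.81794 ≈ 0.8070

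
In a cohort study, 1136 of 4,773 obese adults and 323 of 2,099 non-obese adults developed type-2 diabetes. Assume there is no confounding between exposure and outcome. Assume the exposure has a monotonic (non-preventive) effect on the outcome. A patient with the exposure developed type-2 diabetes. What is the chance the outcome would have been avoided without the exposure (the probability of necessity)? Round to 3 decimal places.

p₁ = P(outcome | exposed) = 1136/4773 = 0.23801
p₀ = P(outcome | unexposed) = 323/2099 = 0.15388
Under exogeneity and monotonicity, PN = (p₁ − p₀) / p₁.
PN = (0.23801 − 0.15388) / 0.23801 = 0.084123 / 0.23801 ≈ 0.3534

PN ≈ 0.353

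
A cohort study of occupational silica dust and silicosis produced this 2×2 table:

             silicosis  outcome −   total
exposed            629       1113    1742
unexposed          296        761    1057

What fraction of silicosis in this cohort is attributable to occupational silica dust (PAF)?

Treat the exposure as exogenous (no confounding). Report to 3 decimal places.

PAF ≈ 0.153

p₁ = P(outcome | exposed) = 629/1742 = 0.36108
p₀ = P(outcome | unexposed) = 296/1057 = 0.28004
Exposure prevalence π = 1742/2799 = 0.62237; overall risk P(Y=1) = 0.33048.
Under exogeneity, PAF = [P(Y=1) − p₀]/P(Y=1).
PAF = (0.33048 − 0.28004) / 0.33048 ≈ 0.1526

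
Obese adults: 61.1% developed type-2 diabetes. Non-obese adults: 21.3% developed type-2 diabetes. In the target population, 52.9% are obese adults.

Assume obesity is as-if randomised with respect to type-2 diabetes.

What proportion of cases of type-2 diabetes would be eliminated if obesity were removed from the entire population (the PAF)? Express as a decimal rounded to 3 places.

p₁ = 0.611, p₀ = 0.213.
Overall risk P(Y=1) = π·p₁ + (1−π)·p₀ = 0.529×0.611 + 0.471×0.213 = 0.42354.
Under exogeneity, PAF = [P(Y=1) − p₀] / P(Y=1).
PAF = (0.42354 − 0.213) / 0.42354 ≈ 0.4971

PAF ≈ 0.497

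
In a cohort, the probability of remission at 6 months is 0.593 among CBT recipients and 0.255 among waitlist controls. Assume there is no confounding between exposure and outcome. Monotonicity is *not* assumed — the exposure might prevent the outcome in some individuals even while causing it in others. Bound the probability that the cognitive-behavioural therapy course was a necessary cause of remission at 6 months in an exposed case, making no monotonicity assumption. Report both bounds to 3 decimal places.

Let p₁ = 0.593, p₀ = 0.255.
Under exogeneity alone the bounds on PN are max{0,(p₁−p₀)/p₁} ≤ PN ≤ min{1,(1−p₀)/p₁}.
  lower = (p₁ − p₀)/p₁ = 0.338 / 0.593 ≈ 0.5700
  upper = min{1, (1 − p₀)/p₁} = 0.745 / 0.593 ≈ 1.2563 → capped at 1

0.570 ≤ PN ≤ 1.000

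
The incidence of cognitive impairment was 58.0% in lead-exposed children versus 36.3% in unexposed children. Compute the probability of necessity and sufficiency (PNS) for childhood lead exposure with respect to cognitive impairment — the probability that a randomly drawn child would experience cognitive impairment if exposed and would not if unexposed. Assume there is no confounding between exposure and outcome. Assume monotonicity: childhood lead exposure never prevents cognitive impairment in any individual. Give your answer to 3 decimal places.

PNS ≈ 0.217

p₁ = 0.58, p₀ = 0.363.
Under exogeneity and monotonicity, PNS = p₁ − p₀.
PNS = 0.58 − 0.363 = 0.217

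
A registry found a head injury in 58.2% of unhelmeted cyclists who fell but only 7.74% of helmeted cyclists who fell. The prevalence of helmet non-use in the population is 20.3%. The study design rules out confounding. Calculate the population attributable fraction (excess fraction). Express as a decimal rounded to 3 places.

PAF ≈ 0.570

p₁ = 0.582, p₀ = 0.0774.
Overall risk P(Y=1) = π·p₁ + (1−π)·p₀ = 0.203×0.582 + 0.797×0.0774 = 0.17983.
Under exogeneity, PAF = [P(Y=1) − p₀] / P(Y=1).
PAF = (0.17983 − 0.0774) / 0.17983 ≈ 0.5696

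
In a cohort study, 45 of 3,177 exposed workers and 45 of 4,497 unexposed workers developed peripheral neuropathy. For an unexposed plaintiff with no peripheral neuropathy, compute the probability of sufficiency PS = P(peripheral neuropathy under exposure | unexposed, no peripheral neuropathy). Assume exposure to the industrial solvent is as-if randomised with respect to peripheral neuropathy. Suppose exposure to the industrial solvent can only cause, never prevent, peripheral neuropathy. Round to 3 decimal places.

PS ≈ 0.004

p₁ = P(outcome | exposed) = 45/3177 = 0.014164
p₀ = P(outcome | unexposed) = 45/4497 = 0.010007
Under exogeneity and monotonicity, PS = (p₁ − p₀) / (1 − p₀).
PS = (0.014164 − 0.010007) / (1 − 0.010007) = 0.0041576 / 0.98999 ≈ 0.0042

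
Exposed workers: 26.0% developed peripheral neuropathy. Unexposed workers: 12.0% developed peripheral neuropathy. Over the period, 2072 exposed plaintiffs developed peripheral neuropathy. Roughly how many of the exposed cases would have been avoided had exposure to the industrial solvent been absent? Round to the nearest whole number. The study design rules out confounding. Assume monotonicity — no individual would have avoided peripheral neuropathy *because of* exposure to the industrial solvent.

p₁ = 0.26, p₀ = 0.12.
PN = (p₁ − p₀)/p₁ = (0.26 − 0.12) / 0.26 ≈ 0.53846.
Attributable cases ≈ PN × (exposed cases) = 0.53846 × 2072 ≈ 1115.69.

about 1116 cases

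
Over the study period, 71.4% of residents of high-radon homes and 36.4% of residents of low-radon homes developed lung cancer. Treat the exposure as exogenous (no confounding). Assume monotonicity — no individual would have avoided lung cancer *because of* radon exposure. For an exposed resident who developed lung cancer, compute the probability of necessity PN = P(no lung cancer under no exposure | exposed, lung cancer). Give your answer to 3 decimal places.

p₁ = 0.714, p₀ = 0.364.
Under exogeneity and monotonicity, PN = (p₁ − p₀) / p₁.
PN = (0.714 − 0.364) / 0.714 = 0.35 / 0.714 ≈ 0.4902

PN ≈ 0.490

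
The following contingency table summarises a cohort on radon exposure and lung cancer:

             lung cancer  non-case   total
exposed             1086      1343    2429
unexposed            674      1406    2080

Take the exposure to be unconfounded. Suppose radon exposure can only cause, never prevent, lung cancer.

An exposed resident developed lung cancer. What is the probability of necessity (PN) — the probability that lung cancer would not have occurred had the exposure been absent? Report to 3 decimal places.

PN ≈ 0.275

p₁ = P(outcome | exposed) = 1086/2429 = 0.4471
p₀ = P(outcome | unexposed) = 674/2080 = 0.32404
Under exogeneity and monotonicity, PN = (p₁ − p₀) / p₁.
PN = (0.4471 − 0.32404) / 0.4471 = 0.12306 / 0.4471 ≈ 0.2752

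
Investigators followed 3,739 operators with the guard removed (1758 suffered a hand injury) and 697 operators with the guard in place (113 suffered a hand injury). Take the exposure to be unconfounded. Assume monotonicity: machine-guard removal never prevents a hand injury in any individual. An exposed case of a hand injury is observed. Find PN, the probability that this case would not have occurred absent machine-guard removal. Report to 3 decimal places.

PN ≈ 0.655

p₁ = P(outcome | exposed) = 1758/3739 = 0.47018
p₀ = P(outcome | unexposed) = 113/697 = 0.16212
Under exogeneity and monotonicity, PN = (p₁ − p₀) / p₁.
PN = (0.47018 − 0.16212) / 0.47018 = 0.30806 / 0.47018 ≈ 0.6552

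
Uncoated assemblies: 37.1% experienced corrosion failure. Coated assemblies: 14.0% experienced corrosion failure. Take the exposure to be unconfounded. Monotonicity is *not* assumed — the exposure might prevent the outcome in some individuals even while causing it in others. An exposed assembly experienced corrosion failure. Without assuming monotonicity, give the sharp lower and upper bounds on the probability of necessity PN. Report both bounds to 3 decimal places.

p₁ = 0.371, p₀ = 0.14.
Under exogeneity alone the bounds on PN are max{0,(p₁−p₀)/p₁} ≤ PN ≤ min{1,(1−p₀)/p₁}.
  lower = (p₁ − p₀)/p₁ = 0.231 / 0.371 ≈ 0.6226
  upper = min{1, (1 − p₀)/p₁} = 0.86 / 0.371 ≈ 2.3181 → capped at 1

0.623 ≤ PN ≤ 1.000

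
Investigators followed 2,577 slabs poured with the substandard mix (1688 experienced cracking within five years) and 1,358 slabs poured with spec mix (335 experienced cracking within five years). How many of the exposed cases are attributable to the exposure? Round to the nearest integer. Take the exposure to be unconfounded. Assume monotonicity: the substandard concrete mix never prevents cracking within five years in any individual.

about 1052 cases

p₁ = P(outcome | exposed) = 1688/2577 = 0.65503
p₀ = P(outcome | unexposed) = 335/1358 = 0.24669
PN = (p₁ − p₀)/p₁ = (0.65503 − 0.24669) / 0.65503 ≈ 0.62339.
Attributable cases ≈ PN × (exposed cases) = 0.62339 × 1688 ≈ 1052.29.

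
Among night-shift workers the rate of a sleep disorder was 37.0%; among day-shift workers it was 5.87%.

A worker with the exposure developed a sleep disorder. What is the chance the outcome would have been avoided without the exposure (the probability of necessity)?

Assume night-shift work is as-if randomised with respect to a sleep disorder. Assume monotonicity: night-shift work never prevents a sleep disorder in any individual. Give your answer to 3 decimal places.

p₁ = 0.37, p₀ = 0.0587.
Under exogeneity and monotonicity, PN = (p₁ − p₀) / p₁.
PN = (0.37 − 0.0587) / 0.37 = 0.3113 / 0.37 ≈ 0.8414

PN ≈ 0.841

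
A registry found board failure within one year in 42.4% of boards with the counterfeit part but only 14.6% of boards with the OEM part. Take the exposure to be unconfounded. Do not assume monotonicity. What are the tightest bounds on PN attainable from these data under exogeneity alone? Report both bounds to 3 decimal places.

p₁ = 0.424, p₀ = 0.146.
Under exogeneity alone the bounds on PN are max{0,(p₁−p₀)/p₁} ≤ PN ≤ min{1,(1−p₀)/p₁}.
  lower = (p₁ − p₀)/p₁ = 0.278 / 0.424 ≈ 0.6557
  upper = min{1, (1 − p₀)/p₁} = 0.854 / 0.424 ≈ 2.0142 → capped at 1

0.656 ≤ PN ≤ 1.000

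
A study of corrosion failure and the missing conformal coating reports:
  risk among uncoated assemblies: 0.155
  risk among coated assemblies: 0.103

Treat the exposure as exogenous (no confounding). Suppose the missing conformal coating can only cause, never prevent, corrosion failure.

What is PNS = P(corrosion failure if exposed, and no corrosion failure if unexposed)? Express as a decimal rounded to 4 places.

PNS ≈ 0.0520

Let p₁ = 0.155, p₀ = 0.103.
Under exogeneity and monotonicity, PNS = p₁ − p₀.
PNS = 0.155 − 0.103 = 0.052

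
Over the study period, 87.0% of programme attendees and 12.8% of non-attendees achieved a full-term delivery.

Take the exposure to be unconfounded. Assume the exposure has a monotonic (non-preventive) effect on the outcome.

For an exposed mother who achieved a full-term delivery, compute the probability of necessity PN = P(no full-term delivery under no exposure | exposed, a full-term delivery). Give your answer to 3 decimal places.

PN ≈ 0.853

p₁ = 0.87, p₀ = 0.128.
Under exogeneity and monotonicity, PN = (p₁ − p₀) / p₁.
PN = (0.87 − 0.128) / 0.87 = 0.742 / 0.87 ≈ 0.8529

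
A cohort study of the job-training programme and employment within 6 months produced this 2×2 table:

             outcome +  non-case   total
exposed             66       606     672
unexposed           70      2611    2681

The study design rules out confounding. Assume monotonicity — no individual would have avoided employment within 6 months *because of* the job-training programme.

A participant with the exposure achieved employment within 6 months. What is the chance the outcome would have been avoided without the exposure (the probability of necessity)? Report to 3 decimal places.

p₁ = P(outcome | exposed) = 66/672 = 0.098214
p₀ = P(outcome | unexposed) = 70/2681 = 0.02611
Under exogeneity and monotonicity, PN = (p₁ − p₀) / p₁.
PN = (0.098214 − 0.02611) / 0.098214 = 0.072105 / 0.098214 ≈ 0.7342

PN ≈ 0.734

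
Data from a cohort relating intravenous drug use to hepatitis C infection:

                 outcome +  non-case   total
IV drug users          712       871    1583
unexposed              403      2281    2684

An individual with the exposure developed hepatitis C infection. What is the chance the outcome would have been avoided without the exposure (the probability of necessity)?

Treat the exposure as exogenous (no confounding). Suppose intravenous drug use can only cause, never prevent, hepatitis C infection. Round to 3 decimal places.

p₁ = P(outcome | exposed) = 712/1583 = 0.44978
p₀ = P(outcome | unexposed) = 403/2684 = 0.15015
Under exogeneity and monotonicity, PN = (p₁ − p₀) / p₁.
PN = (0.44978 − 0.15015) / 0.44978 = 0.29963 / 0.44978 ≈ 0.6662

PN ≈ 0.666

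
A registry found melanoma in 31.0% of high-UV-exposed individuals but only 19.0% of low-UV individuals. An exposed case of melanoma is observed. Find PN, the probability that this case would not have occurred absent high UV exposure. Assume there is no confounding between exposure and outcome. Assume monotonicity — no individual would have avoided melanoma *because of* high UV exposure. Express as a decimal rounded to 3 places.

PN ≈ 0.387

p₁ = 0.31, p₀ = 0.19.
Under exogeneity and monotonicity, PN = (p₁ − p₀) / p₁.
PN = (0.31 − 0.19) / 0.31 = 0.12 / 0.31 ≈ 0.3871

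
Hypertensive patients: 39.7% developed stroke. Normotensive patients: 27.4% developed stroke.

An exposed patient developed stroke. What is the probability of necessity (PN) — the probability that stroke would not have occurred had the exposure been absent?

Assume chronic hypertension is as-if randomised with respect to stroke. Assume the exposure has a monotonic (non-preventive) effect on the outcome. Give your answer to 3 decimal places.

p₁ = 0.397, p₀ = 0.274.
Under exogeneity and monotonicity, PN = (p₁ − p₀) / p₁.
PN = (0.397 − 0.274) / 0.397 = 0.123 / 0.397 ≈ 0.3098

PN ≈ 0.310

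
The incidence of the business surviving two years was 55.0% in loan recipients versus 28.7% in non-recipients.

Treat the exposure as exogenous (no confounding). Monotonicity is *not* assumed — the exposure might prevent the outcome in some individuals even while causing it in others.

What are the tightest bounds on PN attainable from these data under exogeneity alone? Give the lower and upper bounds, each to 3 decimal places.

0.478 ≤ PN ≤ 1.000

p₁ = 0.55, p₀ = 0.287.
Under exogeneity alone the bounds on PN are max{0,(p₁−p₀)/p₁} ≤ PN ≤ min{1,(1−p₀)/p₁}.
  lower = (p₁ − p₀)/p₁ = 0.263 / 0.55 ≈ 0.4782
  upper = min{1, (1 − p₀)/p₁} = 0.713 / 0.55 ≈ 1.2964 → capped at 1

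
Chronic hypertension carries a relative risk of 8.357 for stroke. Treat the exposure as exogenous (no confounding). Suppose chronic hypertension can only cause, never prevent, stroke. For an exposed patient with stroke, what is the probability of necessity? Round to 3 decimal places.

Under exogeneity and monotonicity, PN = (RR − 1) / RR = 1 − 1/RR.
PN = (8.357 − 1) / 8.357 = 7.357 / 8.357 ≈ 0.8803

PN ≈ 0.880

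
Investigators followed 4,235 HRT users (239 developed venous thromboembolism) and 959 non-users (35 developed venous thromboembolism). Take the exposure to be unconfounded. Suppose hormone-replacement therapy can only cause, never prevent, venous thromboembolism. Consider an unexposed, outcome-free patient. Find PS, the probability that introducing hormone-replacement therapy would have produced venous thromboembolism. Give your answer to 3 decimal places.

p₁ = P(outcome | exposed) = 239/4235 = 0.056434
p₀ = P(outcome | unexposed) = 35/959 = 0.036496
Under exogeneity and monotonicity, PS = (p₁ − p₀) / (1 − p₀).
PS = (0.056434 − 0.036496) / (1 − 0.036496) = 0.019938 / 0.9635 ≈ 0.0207

PS ≈ 0.021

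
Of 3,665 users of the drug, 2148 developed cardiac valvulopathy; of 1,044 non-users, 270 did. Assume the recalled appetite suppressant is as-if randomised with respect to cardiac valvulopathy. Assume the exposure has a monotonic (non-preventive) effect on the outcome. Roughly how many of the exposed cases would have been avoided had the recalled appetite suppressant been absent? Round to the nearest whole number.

p₁ = P(outcome | exposed) = 2148/3665 = 0.58608
p₀ = P(outcome | unexposed) = 270/1044 = 0.25862
PN = (p₁ − p₀)/p₁ = (0.58608 − 0.25862) / 0.58608 ≈ 0.55873.
Attributable cases ≈ PN × (exposed cases) = 0.55873 × 2148 ≈ 1200.16.

about 1200 cases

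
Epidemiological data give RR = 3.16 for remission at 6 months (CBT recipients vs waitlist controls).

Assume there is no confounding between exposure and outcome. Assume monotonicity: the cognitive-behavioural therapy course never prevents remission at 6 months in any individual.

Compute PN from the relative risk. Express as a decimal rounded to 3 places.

Under exogeneity and monotonicity, PN = (RR − 1) / RR = 1 − 1/RR.
PN = (3.16 − 1) / 3.16 = 2.16 / 3.16 ≈ 0.6835

PN ≈ 0.684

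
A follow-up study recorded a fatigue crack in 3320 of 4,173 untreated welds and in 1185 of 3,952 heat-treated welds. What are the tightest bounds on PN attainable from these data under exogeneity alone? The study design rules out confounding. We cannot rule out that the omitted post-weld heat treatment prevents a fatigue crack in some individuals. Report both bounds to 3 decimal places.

0.623 ≤ PN ≤ 0.880

p₁ = P(outcome | exposed) = 3320/4173 = 0.79559
p₀ = P(outcome | unexposed) = 1185/3952 = 0.29985
Under exogeneity alone the bounds on PN are max{0,(p₁−p₀)/p₁} ≤ PN ≤ min{1,(1−p₀)/p₁}.
  lower = (p₁ − p₀)/p₁ = 0.49574 / 0.79559 ≈ 0.6231
  upper = min{1, (1 − p₀)/p₁} = 0.70015 / 0.79559 ≈ 0.8800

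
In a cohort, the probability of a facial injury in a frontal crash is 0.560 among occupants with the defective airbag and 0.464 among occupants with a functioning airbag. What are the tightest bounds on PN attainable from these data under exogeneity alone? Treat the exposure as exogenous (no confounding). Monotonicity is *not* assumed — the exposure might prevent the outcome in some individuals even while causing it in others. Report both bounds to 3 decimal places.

Let p₁ = 0.56, p₀ = 0.464.
Under exogeneity alone the bounds on PN are max{0,(p₁−p₀)/p₁} ≤ PN ≤ min{1,(1−p₀)/p₁}.
  lower = (p₁ − p₀)/p₁ = 0.096 / 0.56 ≈ 0.1714
  upper = min{1, (1 − p₀)/p₁} = 0.536 / 0.56 ≈ 0.9571

0.171 ≤ PN ≤ 0.957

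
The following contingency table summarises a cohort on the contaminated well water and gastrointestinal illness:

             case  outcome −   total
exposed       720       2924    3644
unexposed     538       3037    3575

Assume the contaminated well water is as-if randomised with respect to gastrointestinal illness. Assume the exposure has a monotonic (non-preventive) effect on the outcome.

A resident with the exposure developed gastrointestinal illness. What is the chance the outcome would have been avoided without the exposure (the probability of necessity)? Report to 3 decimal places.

PN ≈ 0.238

p₁ = P(outcome | exposed) = 720/3644 = 0.19759
p₀ = P(outcome | unexposed) = 538/3575 = 0.15049
Under exogeneity and monotonicity, PN = (p₁ − p₀)/p₁.
PN = (0.19759 − 0.15049) / 0.19759 ≈ 0.2384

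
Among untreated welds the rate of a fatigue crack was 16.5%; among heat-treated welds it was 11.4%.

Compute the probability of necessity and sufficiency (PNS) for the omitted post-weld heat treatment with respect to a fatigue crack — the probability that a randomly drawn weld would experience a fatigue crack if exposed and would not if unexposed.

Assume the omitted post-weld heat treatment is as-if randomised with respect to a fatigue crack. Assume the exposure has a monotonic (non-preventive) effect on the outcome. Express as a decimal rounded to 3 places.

PNS ≈ 0.051

p₁ = 0.165, p₀ = 0.114.
Under exogeneity and monotonicity, PNS = p₁ − p₀.
PNS = 0.165 − 0.114 = 0.051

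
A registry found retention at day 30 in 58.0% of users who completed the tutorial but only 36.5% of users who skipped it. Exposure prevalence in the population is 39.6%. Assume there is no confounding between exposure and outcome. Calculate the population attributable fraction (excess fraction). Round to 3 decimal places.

p₁ = 0.58, p₀ = 0.365.
Overall risk P(Y=1) = π·p₁ + (1−π)·p₀ = 0.396×0.58 + 0.604×0.365 = 0.45014.
Under exogeneity, PAF = [P(Y=1) − p₀] / P(Y=1).
PAF = (0.45014 − 0.365) / 0.45014 ≈ 0.1891

PAF ≈ 0.189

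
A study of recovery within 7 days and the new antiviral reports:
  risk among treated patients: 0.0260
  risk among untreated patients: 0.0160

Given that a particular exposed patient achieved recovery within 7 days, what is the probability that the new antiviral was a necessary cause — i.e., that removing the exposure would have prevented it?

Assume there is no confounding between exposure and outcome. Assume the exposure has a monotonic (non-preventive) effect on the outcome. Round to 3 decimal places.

Let p₁ = 0.026, p₀ = 0.016.
Under exogeneity and monotonicity, PN = (p₁ − p₀) / p₁.
PN = (0.026 − 0.016) / 0.026 = 0.01 / 0.026 ≈ 0.3846

PN ≈ 0.385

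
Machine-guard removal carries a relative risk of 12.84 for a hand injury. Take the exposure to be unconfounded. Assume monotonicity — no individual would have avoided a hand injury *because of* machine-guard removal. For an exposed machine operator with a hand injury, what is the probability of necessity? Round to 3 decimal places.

Under exogeneity and monotonicity, PN = (RR − 1) / RR = 1 − 1/RR.
PN = (12.84 − 1) / 12.84 = 11.84 / 12.84 ≈ 0.9221

PN ≈ 0.922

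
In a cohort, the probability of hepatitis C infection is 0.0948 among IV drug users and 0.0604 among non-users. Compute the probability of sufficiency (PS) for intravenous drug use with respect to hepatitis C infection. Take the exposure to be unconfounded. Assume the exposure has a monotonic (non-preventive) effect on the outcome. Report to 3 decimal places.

PS ≈ 0.037

Let p₁ = 0.0948, p₀ = 0.0604.
Under exogeneity and monotonicity, PS = (p₁ − p₀) / (1 − p₀).
PS = (0.0948 − 0.0604) / (1 − 0.0604) = 0.0344 / 0.9396 ≈ 0.0366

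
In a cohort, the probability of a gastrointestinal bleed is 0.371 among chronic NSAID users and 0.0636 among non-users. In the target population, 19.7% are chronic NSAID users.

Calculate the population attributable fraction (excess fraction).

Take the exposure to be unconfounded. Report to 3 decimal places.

Let p₁ = 0.371, p₀ = 0.0636.
Overall risk P(Y=1) = π·p₁ + (1−π)·p₀ = 0.197×0.371 + 0.803×0.0636 = 0.12416.
Under exogeneity, PAF = [P(Y=1) − p₀] / P(Y=1).
PAF = (0.12416 − 0.0636) / 0.12416 ≈ 0.4877

PAF ≈ 0.488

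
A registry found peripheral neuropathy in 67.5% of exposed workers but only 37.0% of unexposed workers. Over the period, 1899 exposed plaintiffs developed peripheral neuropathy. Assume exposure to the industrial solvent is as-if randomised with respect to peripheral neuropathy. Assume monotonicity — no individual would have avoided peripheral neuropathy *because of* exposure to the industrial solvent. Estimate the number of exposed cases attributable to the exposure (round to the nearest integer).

p₁ = 0.675, p₀ = 0.37.
PN = (p₁ − p₀)/p₁ = (0.675 − 0.37) / 0.675 ≈ 0.45185.
Attributable cases ≈ PN × (exposed cases) = 0.45185 × 1899 ≈ 858.07.

about 858 cases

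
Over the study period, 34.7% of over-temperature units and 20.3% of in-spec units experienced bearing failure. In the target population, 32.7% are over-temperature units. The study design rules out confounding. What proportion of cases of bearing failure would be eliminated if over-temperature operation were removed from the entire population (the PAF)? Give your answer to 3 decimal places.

PAF ≈ 0.188

p₁ = 0.347, p₀ = 0.203.
Overall risk P(Y=1) = π·p₁ + (1−π)·p₀ = 0.327×0.347 + 0.673×0.203 = 0.25009.
Under exogeneity, PAF = [P(Y=1) − p₀] / P(Y=1).
PAF = (0.25009 − 0.203) / 0.25009 ≈ 0.1883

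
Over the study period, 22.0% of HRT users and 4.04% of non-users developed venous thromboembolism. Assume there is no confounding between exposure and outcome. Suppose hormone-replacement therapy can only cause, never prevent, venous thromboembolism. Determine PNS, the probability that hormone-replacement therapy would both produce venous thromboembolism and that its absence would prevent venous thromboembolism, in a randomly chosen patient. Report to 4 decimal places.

PNS ≈ 0.1796

p₁ = 0.22, p₀ = 0.0404.
Under exogeneity and monotonicity, PNS = p₁ − p₀.
PNS = 0.22 − 0.0404 = 0.1796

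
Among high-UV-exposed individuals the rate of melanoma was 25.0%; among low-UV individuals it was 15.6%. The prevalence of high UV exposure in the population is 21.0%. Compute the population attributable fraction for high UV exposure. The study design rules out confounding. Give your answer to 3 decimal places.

PAF ≈ 0.112

p₁ = 0.25, p₀ = 0.156.
Overall risk P(Y=1) = π·p₁ + (1−π)·p₀ = 0.21×0.25 + 0.79×0.156 = 0.17574.
Under exogeneity, PAF = [P(Y=1) − p₀] / P(Y=1).
PAF = (0.17574 − 0.156) / 0.17574 ≈ 0.1123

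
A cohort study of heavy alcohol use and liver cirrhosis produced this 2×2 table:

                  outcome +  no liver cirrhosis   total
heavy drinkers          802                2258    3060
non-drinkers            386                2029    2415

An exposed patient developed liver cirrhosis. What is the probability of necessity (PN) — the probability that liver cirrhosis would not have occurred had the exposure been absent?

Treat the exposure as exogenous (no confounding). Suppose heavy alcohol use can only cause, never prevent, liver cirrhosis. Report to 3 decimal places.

p₁ = P(outcome | exposed) = 802/3060 = 0.26209
p₀ = P(outcome | unexposed) = 386/2415 = 0.15983
Under exogeneity and monotonicity, PN = (p₁ − p₀) / p₁.
PN = (0.26209 − 0.15983) / 0.26209 = 0.10226 / 0.26209 ≈ 0.3902

PN ≈ 0.390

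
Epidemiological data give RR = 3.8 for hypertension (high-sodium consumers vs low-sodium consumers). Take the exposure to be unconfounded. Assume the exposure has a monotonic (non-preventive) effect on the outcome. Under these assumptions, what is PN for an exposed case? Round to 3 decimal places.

Under exogeneity and monotonicity, PN = (RR − 1) / RR = 1 − 1/RR.
PN = (3.8 − 1) / 3.8 = 2.8 / 3.8 ≈ 0.7368

PN ≈ 0.737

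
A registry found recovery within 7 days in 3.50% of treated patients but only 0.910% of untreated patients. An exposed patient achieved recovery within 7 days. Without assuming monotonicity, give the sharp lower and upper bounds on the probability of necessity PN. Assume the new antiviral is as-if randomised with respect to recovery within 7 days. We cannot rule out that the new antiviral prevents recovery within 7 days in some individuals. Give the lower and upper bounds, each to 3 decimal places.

p₁ = 0.035, p₀ = 0.0091.
Under exogeneity alone the bounds on PN are max{0,(p₁−p₀)/p₁} ≤ PN ≤ min{1,(1−p₀)/p₁}.
  lower = (p₁ − p₀)/p₁ = 0.0259 / 0.035 ≈ 0.7400
  upper = min{1, (1 − p₀)/p₁} = 0.9909 / 0.035 ≈ 28.3114 → capped at 1

0.740 ≤ PN ≤ 1.000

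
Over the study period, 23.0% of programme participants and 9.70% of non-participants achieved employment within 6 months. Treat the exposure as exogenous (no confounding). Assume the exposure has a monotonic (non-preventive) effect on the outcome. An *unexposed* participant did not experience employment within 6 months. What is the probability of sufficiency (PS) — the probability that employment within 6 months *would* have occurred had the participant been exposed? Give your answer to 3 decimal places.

PS ≈ 0.147

p₁ = 0.23, p₀ = 0.097.
Under exogeneity and monotonicity, PS = (p₁ − p₀) / (1 − p₀).
PS = (0.23 − 0.097) / (1 − 0.097) = 0.133 / 0.903 ≈ 0.1473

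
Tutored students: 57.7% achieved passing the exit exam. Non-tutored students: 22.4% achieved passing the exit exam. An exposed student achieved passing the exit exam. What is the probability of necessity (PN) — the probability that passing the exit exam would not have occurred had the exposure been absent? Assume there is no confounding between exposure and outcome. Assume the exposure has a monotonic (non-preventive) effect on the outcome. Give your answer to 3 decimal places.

p₁ = 0.577, p₀ = 0.224.
Under exogeneity and monotonicity, PN = (p₁ − p₀) / p₁.
PN = (0.577 − 0.224) / 0.577 = 0.353 / 0.577 ≈ 0.6118

PN ≈ 0.612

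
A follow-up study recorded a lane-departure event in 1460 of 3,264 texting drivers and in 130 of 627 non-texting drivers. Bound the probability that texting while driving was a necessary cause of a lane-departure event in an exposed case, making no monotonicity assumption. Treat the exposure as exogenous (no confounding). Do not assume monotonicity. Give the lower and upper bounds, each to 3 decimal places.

p₁ = P(outcome | exposed) = 1460/3264 = 0.4473
p₀ = P(outcome | unexposed) = 130/627 = 0.20734
Under exogeneity alone the bounds on PN are max{0,(p₁−p₀)/p₁} ≤ PN ≤ min{1,(1−p₀)/p₁}.
  lower = (p₁ − p₀)/p₁ = 0.23997 / 0.4473 ≈ 0.5365
  upper = min{1, (1 − p₀)/p₁} = 0.79266 / 0.4473 ≈ 1.7721 → capped at 1

0.536 ≤ PN ≤ 1.000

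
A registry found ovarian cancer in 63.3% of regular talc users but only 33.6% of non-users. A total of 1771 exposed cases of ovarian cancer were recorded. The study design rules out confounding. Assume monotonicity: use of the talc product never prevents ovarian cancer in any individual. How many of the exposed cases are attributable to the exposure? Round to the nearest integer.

about 831 cases

p₁ = 0.633, p₀ = 0.336.
PN = (p₁ − p₀)/p₁ = (0.633 − 0.336) / 0.633 ≈ 0.46919.
Attributable cases ≈ PN × (exposed cases) = 0.46919 × 1771 ≈ 830.94.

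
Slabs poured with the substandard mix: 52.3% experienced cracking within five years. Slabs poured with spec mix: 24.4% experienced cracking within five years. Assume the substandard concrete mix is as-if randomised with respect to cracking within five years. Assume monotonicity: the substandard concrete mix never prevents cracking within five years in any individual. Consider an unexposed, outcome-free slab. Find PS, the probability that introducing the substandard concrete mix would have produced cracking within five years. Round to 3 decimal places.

p₁ = 0.523, p₀ = 0.244.
Under exogeneity and monotonicity, PS = (p₁ − p₀) / (1 − p₀).
PS = (0.523 − 0.244) / (1 − 0.244) = 0.279 / 0.756 ≈ 0.3690

PS ≈ 0.369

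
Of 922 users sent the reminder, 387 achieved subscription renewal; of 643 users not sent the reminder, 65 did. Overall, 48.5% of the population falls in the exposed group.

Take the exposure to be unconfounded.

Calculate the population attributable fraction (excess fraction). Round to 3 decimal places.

p₁ = P(outcome | exposed) = 387/922 = 0.41974
p₀ = P(outcome | unexposed) = 65/643 = 0.10109
Overall risk P(Y=1) = π·p₁ + (1−π)·p₀ = 0.485×0.41974 + 0.515×0.10109 = 0.25563.
Under exogeneity, PAF = [P(Y=1) − p₀] / P(Y=1).
PAF = (0.25563 − 0.10109) / 0.25563 ≈ 0.6046

PAF ≈ 0.605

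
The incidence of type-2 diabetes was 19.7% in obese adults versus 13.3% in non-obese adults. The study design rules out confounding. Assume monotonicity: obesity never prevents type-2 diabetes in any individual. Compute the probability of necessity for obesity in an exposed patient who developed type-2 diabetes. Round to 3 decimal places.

p₁ = 0.197, p₀ = 0.133.
Under exogeneity and monotonicity, PN = (p₁ − p₀) / p₁.
PN = (0.197 − 0.133) / 0.197 = 0.064 / 0.197 ≈ 0.3249

PN ≈ 0.325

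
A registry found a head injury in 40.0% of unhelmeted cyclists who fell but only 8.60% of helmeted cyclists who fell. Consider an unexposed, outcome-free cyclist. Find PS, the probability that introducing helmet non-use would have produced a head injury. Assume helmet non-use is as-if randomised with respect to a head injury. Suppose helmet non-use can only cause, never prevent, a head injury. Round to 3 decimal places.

p₁ = 0.4, p₀ = 0.086.
Under exogeneity and monotonicity, PS = (p₁ − p₀) / (1 − p₀).
PS = (0.4 − 0.086) / (1 − 0.086) = 0.314 / 0.914 ≈ 0.3435

PS ≈ 0.344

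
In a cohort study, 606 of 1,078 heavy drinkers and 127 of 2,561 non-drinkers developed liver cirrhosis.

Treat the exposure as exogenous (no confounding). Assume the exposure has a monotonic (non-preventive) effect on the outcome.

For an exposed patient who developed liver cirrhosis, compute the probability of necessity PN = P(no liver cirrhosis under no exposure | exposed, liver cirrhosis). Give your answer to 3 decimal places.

p₁ = P(outcome | exposed) = 606/1078 = 0.56215
p₀ = P(outcome | unexposed) = 127/2561 = 0.04959
Under exogeneity and monotonicity, PN = (p₁ − p₀) / p₁.
PN = (0.56215 − 0.04959) / 0.56215 = 0.51256 / 0.56215 ≈ 0.9118

PN ≈ 0.912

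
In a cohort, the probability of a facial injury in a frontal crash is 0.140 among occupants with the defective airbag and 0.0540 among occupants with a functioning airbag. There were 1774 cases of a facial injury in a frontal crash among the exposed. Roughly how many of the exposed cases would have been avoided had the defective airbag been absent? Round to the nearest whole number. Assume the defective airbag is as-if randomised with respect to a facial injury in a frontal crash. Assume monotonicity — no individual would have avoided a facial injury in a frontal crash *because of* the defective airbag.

Let p₁ = 0.14, p₀ = 0.054.
PN = (p₁ − p₀)/p₁ = (0.14 − 0.054) / 0.14 ≈ 0.61429.
Attributable cases ≈ PN × (exposed cases) = 0.61429 × 1774 ≈ 1089.74.

about 1090 cases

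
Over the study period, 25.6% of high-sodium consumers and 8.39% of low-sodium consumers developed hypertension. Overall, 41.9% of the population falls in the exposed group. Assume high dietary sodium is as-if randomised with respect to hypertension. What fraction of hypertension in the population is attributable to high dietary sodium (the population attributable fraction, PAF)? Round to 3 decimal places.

PAF ≈ 0.462

p₁ = 0.256, p₀ = 0.0839.
Overall risk P(Y=1) = π·p₁ + (1−π)·p₀ = 0.419×0.256 + 0.581×0.0839 = 0.15601.
Under exogeneity, PAF = [P(Y=1) − p₀] / P(Y=1).
PAF = (0.15601 − 0.0839) / 0.15601 ≈ 0.4622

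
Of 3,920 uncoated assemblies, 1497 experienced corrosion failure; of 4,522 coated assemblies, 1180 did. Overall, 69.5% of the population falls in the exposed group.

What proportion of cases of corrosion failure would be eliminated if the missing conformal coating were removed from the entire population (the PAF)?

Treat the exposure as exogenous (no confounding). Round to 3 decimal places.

PAF ≈ 0.244

p₁ = P(outcome | exposed) = 1497/3920 = 0.38189
p₀ = P(outcome | unexposed) = 1180/4522 = 0.26095
Overall risk P(Y=1) = π·p₁ + (1−π)·p₀ = 0.695×0.38189 + 0.305×0.26095 = 0.345.
Under exogeneity, PAF = [P(Y=1) − p₀] / P(Y=1).
PAF = (0.345 − 0.26095) / 0.345 ≈ 0.2436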